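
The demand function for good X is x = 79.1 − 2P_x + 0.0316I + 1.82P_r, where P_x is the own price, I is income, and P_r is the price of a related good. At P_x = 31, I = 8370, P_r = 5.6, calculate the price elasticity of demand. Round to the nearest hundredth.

Evaluating quantity at (P_x, I, P_r) gives x = 79.1 − 2(31) + 0.0316(8370) + 1.82(5.6) = 79.1 − 62 + 264.492 + 10.192 = 291.784.
∂x/∂P_x = −2, so E_p = (−2)·(31/291.784) ≈ -0.21.
|E_p| < 1: demand is inelastic.

-0.21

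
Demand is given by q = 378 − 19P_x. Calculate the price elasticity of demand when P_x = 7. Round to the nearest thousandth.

At P_x = 7, q = 245.
dq/dP_x = −19.
Point elasticity E = (dq/dP_x)·(P_x/q) = -19 × 7/245 ≈ -0.543.
|E| < 1, so demand is inelastic at this price.

-0.543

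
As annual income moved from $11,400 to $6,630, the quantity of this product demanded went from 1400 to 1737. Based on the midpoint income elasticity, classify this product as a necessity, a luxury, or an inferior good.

inferior

%ΔQ = (1737 − 1400)/[(1400+1737)/2] = 337/1568.5 ≈ 0.2149.
%ΔI = (6,630 − 11,400)/[(11,400+6,630)/2] = -4770/9015 ≈ -0.5291.
E_I = %ΔQ/%ΔI ≈ -0.406.
E_I < 0: inferior good.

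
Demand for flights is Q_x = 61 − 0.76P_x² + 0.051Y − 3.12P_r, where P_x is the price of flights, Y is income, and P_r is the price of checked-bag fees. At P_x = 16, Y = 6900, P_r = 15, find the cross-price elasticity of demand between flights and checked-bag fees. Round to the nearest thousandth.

Substituting, Q_x = 61 − 0.76(16)² + 0.051(6900) − 3.12(15) = 61 − 194.56 + 351.9 − 46.8 = 171.54.
∂Q_x/∂P_r = −3.12, so E_xy = -3.12·(15/171.54) ≈ -0.273.
E_xy < 0: the goods are complements.

-0.273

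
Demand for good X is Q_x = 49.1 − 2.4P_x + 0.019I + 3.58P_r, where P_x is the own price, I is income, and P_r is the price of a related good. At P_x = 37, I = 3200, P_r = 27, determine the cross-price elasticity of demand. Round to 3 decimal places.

Evaluating quantity at (P_x, I, P_r) gives Q_x = 49.1 − 2.4(37) + 0.019(3200) + 3.58(27) = 49.1 − 88.8 + 60.8 + 96.66 = 117.76.
∂Q_x/∂P_r = +3.58, so E_xy = 3.58·(27/117.76) ≈ 0.821.
E_xy > 0: the goods are substitutes.

0.821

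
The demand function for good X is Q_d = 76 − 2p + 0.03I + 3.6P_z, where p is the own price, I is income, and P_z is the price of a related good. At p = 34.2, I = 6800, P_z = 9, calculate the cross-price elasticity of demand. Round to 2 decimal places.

0.13

Q_d = 76 − 2(34.2) + 0.03(6800) + 3.6(9) = 76 − 68.4 + 204 + 32.4 = 244.
∂Q_d/∂P_z = +3.6, so E_xy = 3.6·(9/244) ≈ 0.13.
E_xy > 0: the goods are substitutes.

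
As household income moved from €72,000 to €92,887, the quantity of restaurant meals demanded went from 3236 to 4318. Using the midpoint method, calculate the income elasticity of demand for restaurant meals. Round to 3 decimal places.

1.131

%ΔQ = (4318 − 3236)/[(3236+4318)/2] = 1082/3777 ≈ 0.2865.
%ΔY = (92,887 − 72,000)/[(72,000+92,887)/2] = 20887/82443.5 ≈ 0.2533.
E_I = %ΔQ/%ΔY ≈ 1.131.
E_I > 1: normal good (luxury).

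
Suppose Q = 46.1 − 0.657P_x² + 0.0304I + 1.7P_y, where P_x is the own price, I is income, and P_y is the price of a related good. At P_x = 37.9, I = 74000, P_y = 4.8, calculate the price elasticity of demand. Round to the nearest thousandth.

At the given point, Q = 46.1 − 0.657(37.9)² + 0.0304(74000) + 1.7(4.8) = 46.1 − 943.7214 + 2249.6 + 8.16 = 1360.1386.
∂Q/∂P_x = −2·0.657·P_x = -49.8006, so E_p = -49.8006·(37.9/1360.1386) ≈ -1.388.
|E_p| > 1: demand is elastic.

-1.388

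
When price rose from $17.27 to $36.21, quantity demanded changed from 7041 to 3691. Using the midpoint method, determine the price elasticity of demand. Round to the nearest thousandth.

%Δq = (3691 − 7041)/[(7041 + 3691)/2] = -3350/5366 ≈ -0.6243.
%Δp = (36.21 − 17.27)/[(17.27 + 36.21)/2] = 18.94/26.74 ≈ 0.7083.
Arc elasticity E = %Δq/%Δp ≈ -0.6243/0.7083 ≈ -0.881.
|E| < 1: demand is inelastic over this range.

-0.881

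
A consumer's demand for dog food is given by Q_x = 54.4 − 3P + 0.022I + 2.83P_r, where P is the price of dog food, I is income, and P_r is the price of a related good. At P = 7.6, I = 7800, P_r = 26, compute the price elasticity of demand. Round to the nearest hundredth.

At the given point, Q_x = 54.4 − 3(7.6) + 0.022(7800) + 2.83(26) = 54.4 − 22.8 + 171.6 + 73.58 = 276.78.
∂Q_x/∂P = −3, so E_p = (−3)·(7.6/276.78) ≈ -0.08.
|E_p| < 1: demand is inelastic.

-0.08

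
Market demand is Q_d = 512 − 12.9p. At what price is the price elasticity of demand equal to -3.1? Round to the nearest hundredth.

Set −bp/(a − bp) = −3.1 ⇒ bp = 3.1(a − bp) ⇒ bp(1+3.1) = 3.1·a.
p = 3.1·512/(12.9·4.1) ≈ 30.01.

30.01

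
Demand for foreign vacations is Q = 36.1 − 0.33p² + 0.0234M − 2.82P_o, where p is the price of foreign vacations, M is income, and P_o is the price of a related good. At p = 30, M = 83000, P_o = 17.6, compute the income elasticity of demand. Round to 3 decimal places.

1.190

Substituting, Q = 36.1 − 0.33(30)² + 0.0234(83000) − 2.82(17.6) = 36.1 − 297 + 1942.2 − 49.632 = 1631.668.
∂Q/∂M = +0.0234, so E_I = 0.0234·(83000/1631.668) ≈ 1.190.
E_I > 1: normal good (luxury).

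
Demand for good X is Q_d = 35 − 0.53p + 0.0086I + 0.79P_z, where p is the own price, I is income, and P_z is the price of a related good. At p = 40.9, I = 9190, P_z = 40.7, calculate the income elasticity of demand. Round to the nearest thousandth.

Evaluating quantity at (p, I, P_z) gives Q_d = 35 − 0.53(40.9) + 0.0086(9190) + 0.79(40.7) = 35 − 21.677 + 79.034 + 32.153 = 124.51.
∂Q_d/∂I = +0.0086, so E_I = 0.0086·(9190/124.51) ≈ 0.635.
E_I ∈ (0,1): normal good (necessity).

0.635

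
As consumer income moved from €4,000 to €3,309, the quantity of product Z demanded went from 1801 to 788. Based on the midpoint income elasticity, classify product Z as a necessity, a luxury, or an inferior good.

luxury

%ΔQ = (788 − 1801)/[(1801+788)/2] = -1013/1294.5 ≈ -0.7825.
%ΔI = (3,309 − 4,000)/[(4,000+3,309)/2] = -691/3654.5 ≈ -0.1891.
E_I = %ΔQ/%ΔI ≈ 4.139.
E_I > 1: normal good (luxury).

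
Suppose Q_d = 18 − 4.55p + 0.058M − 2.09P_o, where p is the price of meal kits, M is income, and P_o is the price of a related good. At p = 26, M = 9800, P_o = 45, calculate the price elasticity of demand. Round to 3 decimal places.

-0.316

At the given point, Q_d = 18 − 4.55(26) + 0.058(9800) − 2.09(45) = 18 − 118.3 + 568.4 − 94.05 = 374.05.
∂Q_d/∂p = −4.55, so E_p = (−4.55)·(26/374.05) ≈ -0.316.
|E_p| < 1: demand is inelastic.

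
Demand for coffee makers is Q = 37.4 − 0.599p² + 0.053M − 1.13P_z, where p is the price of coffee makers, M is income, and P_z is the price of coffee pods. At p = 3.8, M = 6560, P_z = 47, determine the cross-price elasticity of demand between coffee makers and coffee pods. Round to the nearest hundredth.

-0.16

First evaluate Q: 37.4 − 0.599(3.8)² + 0.053(6560) − 1.13(47) = 37.4 − 8.6496 + 347.68 − 53.11 = 323.3204.
∂Q/∂P_z = −1.13, so E_xy = -1.13·(47/323.3204) ≈ -0.16.
E_xy < 0: the goods are complements.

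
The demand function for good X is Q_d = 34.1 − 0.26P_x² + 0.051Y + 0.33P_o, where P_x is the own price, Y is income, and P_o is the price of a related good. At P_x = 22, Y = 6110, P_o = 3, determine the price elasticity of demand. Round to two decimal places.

-1.14

Evaluating quantity at (P_x, Y, P_o) gives Q_d = 34.1 − 0.26(22)² + 0.051(6110) + 0.33(3) = 34.1 − 125.84 + 311.61 + 0.99 = 220.86.
∂Q_d/∂P_x = −2·0.26·P_x = -11.44, so E_p = -11.44·(22/220.86) ≈ -1.14.
|E_p| > 1: demand is elastic.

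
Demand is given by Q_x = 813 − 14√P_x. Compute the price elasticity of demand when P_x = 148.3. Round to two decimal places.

-0.13

At P_x = 148.3, Q_x = 642.5101.
dQ_x/dP_x = −14/(2√P_x) = −14/(2·12.1778).
Point elasticity E = (dQ_x/dP_x)·(P_x/Q_x) = -0.5748 × 148.3/642.5101 ≈ -0.13.
|E| < 1, so demand is inelastic at this price.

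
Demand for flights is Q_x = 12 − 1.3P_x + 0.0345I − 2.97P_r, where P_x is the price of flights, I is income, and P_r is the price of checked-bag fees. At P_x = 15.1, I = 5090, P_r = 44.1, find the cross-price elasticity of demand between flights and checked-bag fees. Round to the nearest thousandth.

At the given point, Q_x = 12 − 1.3(15.1) + 0.0345(5090) − 2.97(44.1) = 12 − 19.63 + 175.605 − 130.977 = 36.998.
∂Q_x/∂P_r = −2.97, so E_xy = -2.97·(44.1/36.998) ≈ -3.540.
E_xy < 0: the goods are complements.

-3.540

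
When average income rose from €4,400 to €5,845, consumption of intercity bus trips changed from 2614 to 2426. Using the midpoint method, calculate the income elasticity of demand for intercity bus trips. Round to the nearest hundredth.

-0.26

%ΔQ = (2426 − 2614)/[(2614+2426)/2] = -188/2520 ≈ -0.0746.
%ΔI = (5,845 − 4,400)/[(4,400+5,845)/2] = 1445/5122.5 ≈ 0.2821.
E_I = %ΔQ/%ΔI ≈ -0.26.
E_I < 0: inferior good.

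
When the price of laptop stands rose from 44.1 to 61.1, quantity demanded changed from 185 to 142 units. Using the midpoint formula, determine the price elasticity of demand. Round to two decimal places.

-0.81

%Δq = (142 − 185)/[(185 + 142)/2] = -43/163.5 ≈ -0.2630.
%Δp = (61.1 − 44.1)/[(44.1 + 61.1)/2] = 17/52.6 ≈ 0.3232.
Arc elasticity E = %Δq/%Δp ≈ -0.2630/0.3232 ≈ -0.81.
|E| < 1: demand is inelastic over this range.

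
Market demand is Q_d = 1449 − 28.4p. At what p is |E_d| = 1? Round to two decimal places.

25.51

For linear demand Q_d = a − bp, E = −bp/(a − bp). |E| = 1 ⇒ bp = a − bp ⇒ p = a/(2b).
p = 1449/(2·28.4) ≈ 25.51.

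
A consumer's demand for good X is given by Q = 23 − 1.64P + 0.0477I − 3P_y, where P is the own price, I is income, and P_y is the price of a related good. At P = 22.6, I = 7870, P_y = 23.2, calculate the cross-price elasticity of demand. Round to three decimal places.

Evaluating quantity at (P, I, P_y) gives Q = 23 − 1.64(22.6) + 0.0477(7870) − 3(23.2) = 23 − 37.064 + 375.399 − 69.6 = 291.735.
∂Q/∂P_y = −3, so E_xy = -3·(23.2/291.735) ≈ -0.239.
E_xy < 0: the goods are complements.

-0.239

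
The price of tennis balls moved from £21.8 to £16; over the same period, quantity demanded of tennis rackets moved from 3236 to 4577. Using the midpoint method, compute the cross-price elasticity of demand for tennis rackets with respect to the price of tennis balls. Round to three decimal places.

%ΔQ_x = (4577 − 3236)/[(3236+4577)/2] = 1341/3906.5 ≈ 0.3433.
%ΔP_y = (16 − 21.8)/[(21.8+16)/2] ≈ -0.3069.
E_xy = 0.3433/-0.3069 ≈ -1.119.
E_xy < 0, so tennis rackets and tennis balls are complements.

-1.119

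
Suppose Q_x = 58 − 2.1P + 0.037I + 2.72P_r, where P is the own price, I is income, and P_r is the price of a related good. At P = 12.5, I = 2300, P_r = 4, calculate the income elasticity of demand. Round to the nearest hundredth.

0.67

Substituting, Q_x = 58 − 2.1(12.5) + 0.037(2300) + 2.72(4) = 58 − 26.25 + 85.1 + 10.88 = 127.73.
∂Q_x/∂I = +0.037, so E_I = 0.037·(2300/127.73) ≈ 0.67.
E_I ∈ (0,1): normal good (necessity).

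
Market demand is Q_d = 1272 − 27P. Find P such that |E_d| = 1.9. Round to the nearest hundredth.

Set −bP/(a − bP) = −1.9 ⇒ bP = 1.9(a − bP) ⇒ bP(1+1.9) = 1.9·a.
P = 1.9·1272/(27·2.9) ≈ 30.87.

30.87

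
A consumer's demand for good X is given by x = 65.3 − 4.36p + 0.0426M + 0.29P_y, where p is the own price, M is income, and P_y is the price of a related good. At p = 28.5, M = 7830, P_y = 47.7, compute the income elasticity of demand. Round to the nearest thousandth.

First evaluate x: 65.3 − 4.36(28.5) + 0.0426(7830) + 0.29(47.7) = 65.3 − 124.26 + 333.558 + 13.833 = 288.431.
∂x/∂M = +0.0426, so E_I = 0.0426·(7830/288.431) ≈ 1.156.
E_I > 1: normal good (luxury).

1.156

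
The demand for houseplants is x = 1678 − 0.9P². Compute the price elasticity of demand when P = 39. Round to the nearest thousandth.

At P = 39, x = 309.1.
dx/dP = −2·0.9·P = −70.2.
Point elasticity E = (dx/dP)·(P/x) = -70.2 × 39/309.1 ≈ -8.857.
|E| > 1, so demand is elastic at this price.

-8.857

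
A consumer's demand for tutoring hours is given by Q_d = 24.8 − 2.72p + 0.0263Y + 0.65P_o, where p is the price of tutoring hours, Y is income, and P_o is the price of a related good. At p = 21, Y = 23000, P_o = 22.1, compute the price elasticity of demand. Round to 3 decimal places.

Q_d = 24.8 − 2.72(21) + 0.0263(23000) + 0.65(22.1) = 24.8 − 57.12 + 604.9 + 14.365 = 586.945.
∂Q_d/∂p = −2.72, so E_p = (−2.72)·(21/586.945) ≈ -0.097.
|E_p| < 1: demand is inelastic.

-0.097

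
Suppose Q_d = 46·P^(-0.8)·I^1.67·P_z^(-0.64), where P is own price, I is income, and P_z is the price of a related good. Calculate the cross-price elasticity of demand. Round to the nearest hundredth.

For a Cobb–Douglas (constant-elasticity) form Q_d = A·P_z^α·…, the elasticity with respect to P_z equals the exponent α at every point.
Here the exponent on P_z is -0.64, so the cross-price elasticity of demand is -0.64.

-0.64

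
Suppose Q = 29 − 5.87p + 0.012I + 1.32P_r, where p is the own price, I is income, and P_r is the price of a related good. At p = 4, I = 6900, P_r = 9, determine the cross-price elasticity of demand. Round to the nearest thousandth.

Evaluating quantity at (p, I, P_r) gives Q = 29 − 5.87(4) + 0.012(6900) + 1.32(9) = 29 − 23.48 + 82.8 + 11.88 = 100.2.
∂Q/∂P_r = +1.32, so E_xy = 1.32·(9/100.2) ≈ 0.119.
E_xy > 0: the goods are substitutes.

0.119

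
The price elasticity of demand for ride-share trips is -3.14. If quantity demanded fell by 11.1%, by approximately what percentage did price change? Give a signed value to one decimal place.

%ΔQ ≈ E × %ΔP ⇒ %ΔP = %ΔQ / E = (-11.1%)/(-3.14) ≈ 3.5%.

3.5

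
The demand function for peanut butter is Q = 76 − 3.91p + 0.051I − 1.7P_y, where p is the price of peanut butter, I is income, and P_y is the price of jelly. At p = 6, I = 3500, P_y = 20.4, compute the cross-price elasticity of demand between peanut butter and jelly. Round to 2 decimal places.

Evaluating quantity at (p, I, P_y) gives Q = 76 − 3.91(6) + 0.051(3500) − 1.7(20.4) = 76 − 23.46 + 178.5 − 34.68 = 196.36.
∂Q/∂P_y = −1.7, so E_xy = -1.7·(20.4/196.36) ≈ -0.18.
E_xy < 0: the goods are complements.

-0.18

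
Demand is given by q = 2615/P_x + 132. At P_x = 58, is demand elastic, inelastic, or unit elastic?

inelastic

At P_x = 58, q = 177.0862.
dq/dP_x = −2615/P_x² = −0.7773.
Point elasticity E = (dq/dP_x)·(P_x/q) = -0.7773 × 58/177.0862 ≈ -0.255.
|E| ≈ 0.255 < 1, so demand is inelastic.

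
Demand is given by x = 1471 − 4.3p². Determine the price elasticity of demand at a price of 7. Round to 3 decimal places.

At p = 7, x = 1260.3.
dx/dp = −2·4.3·p = −60.2.
Point elasticity E = (dx/dp)·(p/x) = -60.2 × 7/1260.3 ≈ -0.334.
|E| < 1, so demand is inelastic at this price.

-0.334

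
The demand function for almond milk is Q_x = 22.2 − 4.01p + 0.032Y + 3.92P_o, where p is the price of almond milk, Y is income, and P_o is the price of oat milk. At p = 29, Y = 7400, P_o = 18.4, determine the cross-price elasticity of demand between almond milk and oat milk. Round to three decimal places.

Evaluating quantity at (p, Y, P_o) gives Q_x = 22.2 − 4.01(29) + 0.032(7400) + 3.92(18.4) = 22.2 − 116.29 + 236.8 + 72.128 = 214.838.
∂Q_x/∂P_o = +3.92, so E_xy = 3.92·(18.4/214.838) ≈ 0.336.
E_xy > 0: the goods are substitutes.

0.336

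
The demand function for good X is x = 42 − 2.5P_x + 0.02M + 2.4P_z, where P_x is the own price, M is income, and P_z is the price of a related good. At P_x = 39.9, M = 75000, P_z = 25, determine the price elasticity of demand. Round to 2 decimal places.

Substituting, x = 42 − 2.5(39.9) + 0.02(75000) + 2.4(25) = 42 − 99.75 + 1500 + 60 = 1502.25.
∂x/∂P_x = −2.5, so E_p = (−2.5)·(39.9/1502.25) ≈ -0.07.
|E_p| < 1: demand is inelastic.

-0.07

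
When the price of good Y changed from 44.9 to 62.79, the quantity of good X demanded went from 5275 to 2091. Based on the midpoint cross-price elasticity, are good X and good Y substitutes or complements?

%ΔQ_x = (2091 − 5275)/[(5275+2091)/2] = -3184/3683 ≈ -0.8645.
%ΔP_y = (62.79 − 44.9)/[(44.9+62.79)/2] ≈ 0.3322.
E_xy = -0.8645/0.3322 ≈ -2.602.
E_xy < 0, so the goods are complements.

complements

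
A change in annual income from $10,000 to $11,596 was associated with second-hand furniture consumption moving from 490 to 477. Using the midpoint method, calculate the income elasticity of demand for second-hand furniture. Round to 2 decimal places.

-0.18

%ΔQ = (477 − 490)/[(490+477)/2] = -13/483.5 ≈ -0.0269.
%ΔY = (11,596 − 10,000)/[(10,000+11,596)/2] = 1596/10798 ≈ 0.1478.
E_I = %ΔQ/%ΔY ≈ -0.18.
E_I < 0: inferior good.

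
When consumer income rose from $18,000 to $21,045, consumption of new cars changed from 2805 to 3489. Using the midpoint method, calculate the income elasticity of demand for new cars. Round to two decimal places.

1.39

%ΔQ = (3489 − 2805)/[(2805+3489)/2] = 684/3147 ≈ 0.2173.
%ΔI = (21,045 − 18,000)/[(18,000+21,045)/2] = 3045/19522.5 ≈ 0.1560.
E_I = %ΔQ/%ΔI ≈ 1.39.
E_I > 1: normal good (luxury).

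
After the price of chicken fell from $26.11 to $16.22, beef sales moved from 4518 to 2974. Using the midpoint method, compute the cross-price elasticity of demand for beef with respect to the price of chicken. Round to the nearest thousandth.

%ΔQ_x = (2974 − 4518)/[(4518+2974)/2] = -1544/3746 ≈ -0.4122.
%ΔP_y = (16.22 − 26.11)/[(26.11+16.22)/2] ≈ -0.4673.
E_xy = -0.4122/-0.4673 ≈ 0.882.
E_xy > 0, so beef and chicken are substitutes.

0.882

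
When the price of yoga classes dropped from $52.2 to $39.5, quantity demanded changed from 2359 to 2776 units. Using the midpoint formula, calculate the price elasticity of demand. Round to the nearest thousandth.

-0.586

%ΔQ = (2776 − 2359)/[(2359 + 2776)/2] = 417/2567.5 ≈ 0.1624.
%ΔP = (39.5 − 52.2)/[(52.2 + 39.5)/2] = -12.7/45.85 ≈ -0.2770.
Arc elasticity E = %ΔQ/%ΔP ≈ 0.1624/-0.2770 ≈ -0.586.
|E| < 1: demand is inelastic over this range.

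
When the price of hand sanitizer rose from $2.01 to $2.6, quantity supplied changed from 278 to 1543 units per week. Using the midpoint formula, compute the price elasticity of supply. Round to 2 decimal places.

5.43

%ΔQ = (1543 − 278)/[(278 + 1543)/2] = 1265/910.5 ≈ 1.3893.
%ΔP = (2.6 − 2.01)/[(2.01 + 2.6)/2] = 0.59/2.305 ≈ 0.2560.
Arc elasticity E = %ΔQ/%ΔP ≈ 1.3893/0.2560 ≈ 5.43.
|E| > 1: supply is elastic over this range.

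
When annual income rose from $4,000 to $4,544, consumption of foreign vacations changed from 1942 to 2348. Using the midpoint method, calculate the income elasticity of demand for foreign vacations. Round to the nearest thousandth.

%ΔQ = (2348 − 1942)/[(1942+2348)/2] = 406/2145 ≈ 0.1893.
%ΔI = (4,544 − 4,000)/[(4,000+4,544)/2] = 544/4272 ≈ 0.1273.
E_I = %ΔQ/%ΔI ≈ 1.486.
E_I > 1: normal good (luxury).

1.486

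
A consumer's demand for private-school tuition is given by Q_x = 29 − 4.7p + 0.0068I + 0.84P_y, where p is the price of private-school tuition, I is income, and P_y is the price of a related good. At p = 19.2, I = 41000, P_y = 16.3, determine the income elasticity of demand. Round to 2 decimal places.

1.21

First evaluate Q_x: 29 − 4.7(19.2) + 0.0068(41000) + 0.84(16.3) = 29 − 90.24 + 278.8 + 13.692 = 231.252.
∂Q_x/∂I = +0.0068, so E_I = 0.0068·(41000/231.252) ≈ 1.21.
E_I > 1: normal good (luxury).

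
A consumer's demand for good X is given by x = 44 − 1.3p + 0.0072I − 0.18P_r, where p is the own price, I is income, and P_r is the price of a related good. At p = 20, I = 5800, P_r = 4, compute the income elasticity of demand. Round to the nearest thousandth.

First evaluate x: 44 − 1.3(20) + 0.0072(5800) − 0.18(4) = 44 − 26 + 41.76 − 0.72 = 59.04.
∂x/∂I = +0.0072, so E_I = 0.0072·(5800/59.04) ≈ 0.707.
E_I ∈ (0,1): normal good (necessity).

0.707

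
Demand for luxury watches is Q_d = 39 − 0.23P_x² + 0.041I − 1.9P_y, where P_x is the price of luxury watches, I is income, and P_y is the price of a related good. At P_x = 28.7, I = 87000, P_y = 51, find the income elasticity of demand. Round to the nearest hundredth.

1.07

Q_d = 39 − 0.23(28.7)² + 0.041(87000) − 1.9(51) = 39 − 189.4487 + 3567 − 96.9 = 3319.6513.
∂Q_d/∂I = +0.041, so E_I = 0.041·(87000/3319.6513) ≈ 1.07.
E_I > 1: normal good (luxury).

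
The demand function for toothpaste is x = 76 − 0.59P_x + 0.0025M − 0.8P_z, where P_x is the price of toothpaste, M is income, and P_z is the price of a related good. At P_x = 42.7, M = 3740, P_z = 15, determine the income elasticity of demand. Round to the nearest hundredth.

0.19

At the given point, x = 76 − 0.59(42.7) + 0.0025(3740) − 0.8(15) = 76 − 25.193 + 9.35 − 12 = 48.157.
∂x/∂M = +0.0025, so E_I = 0.0025·(3740/48.157) ≈ 0.19.
E_I ∈ (0,1): normal good (necessity).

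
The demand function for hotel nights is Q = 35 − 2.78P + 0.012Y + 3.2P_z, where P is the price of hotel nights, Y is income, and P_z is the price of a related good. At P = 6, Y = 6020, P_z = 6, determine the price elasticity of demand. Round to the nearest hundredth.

At the given point, Q = 35 − 2.78(6) + 0.012(6020) + 3.2(6) = 35 − 16.68 + 72.24 + 19.2 = 109.76.
∂Q/∂P = −2.78, so E_p = (−2.78)·(6/109.76) ≈ -0.15.
|E_p| < 1: demand is inelastic.

-0.15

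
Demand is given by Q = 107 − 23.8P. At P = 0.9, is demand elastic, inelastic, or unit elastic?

At P = 0.9, Q = 85.58.
dQ/dP = −23.8.
Point elasticity E = (dQ/dP)·(P/Q) = -23.8 × 0.9/85.58 ≈ -0.250.
|E| ≈ 0.250 < 1, so demand is inelastic.

inelastic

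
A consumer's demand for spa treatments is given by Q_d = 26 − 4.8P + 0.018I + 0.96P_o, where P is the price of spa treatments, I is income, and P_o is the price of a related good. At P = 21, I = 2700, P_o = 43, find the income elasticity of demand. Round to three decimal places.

Substituting, Q_d = 26 − 4.8(21) + 0.018(2700) + 0.96(43) = 26 − 100.8 + 48.6 + 41.28 = 15.08.
∂Q_d/∂I = +0.018, so E_I = 0.018·(2700/15.08) ≈ 3.223.
E_I > 1: normal good (luxury).

3.223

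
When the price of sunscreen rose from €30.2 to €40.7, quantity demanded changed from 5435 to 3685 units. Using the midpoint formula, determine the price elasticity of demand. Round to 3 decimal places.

-1.296

%Δq = (3685 − 5435)/[(5435 + 3685)/2] = -1750/4560 ≈ -0.3838.
%Δp = (40.7 − 30.2)/[(30.2 + 40.7)/2] = 10.5/35.45 ≈ 0.2962.
Arc elasticity E = %Δq/%Δp ≈ -0.3838/0.2962 ≈ -1.296.
|E| > 1: demand is elastic over this range.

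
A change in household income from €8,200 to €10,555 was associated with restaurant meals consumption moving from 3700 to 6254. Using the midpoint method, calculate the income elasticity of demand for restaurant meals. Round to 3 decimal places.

%ΔQ = (6254 − 3700)/[(3700+6254)/2] = 2554/4977 ≈ 0.5132.
%ΔY = (10,555 − 8,200)/[(8,200+10,555)/2] = 2355/9377.5 ≈ 0.2511.
E_I = %ΔQ/%ΔY ≈ 2.043.
E_I > 1: normal good (luxury).

2.043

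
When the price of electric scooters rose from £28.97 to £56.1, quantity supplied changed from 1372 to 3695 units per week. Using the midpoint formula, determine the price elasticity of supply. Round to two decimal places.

1.44

%ΔQ = (3695 − 1372)/[(1372 + 3695)/2] = 2323/2533.5 ≈ 0.9169.
%Δp = (56.1 − 28.97)/[(28.97 + 56.1)/2] = 27.13/42.535 ≈ 0.6378.
Arc elasticity E = %ΔQ/%Δp ≈ 0.9169/0.6378 ≈ 1.44.
|E| > 1: supply is elastic over this range.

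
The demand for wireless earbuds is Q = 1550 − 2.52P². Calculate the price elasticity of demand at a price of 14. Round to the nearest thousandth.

-0.935

At P = 14, Q = 1056.08.
dQ/dP = −2·2.52·P = −70.56.
Point elasticity E = (dQ/dP)·(P/Q) = -70.56 × 14/1056.08 ≈ -0.935.
|E| < 1, so demand is inelastic at this price.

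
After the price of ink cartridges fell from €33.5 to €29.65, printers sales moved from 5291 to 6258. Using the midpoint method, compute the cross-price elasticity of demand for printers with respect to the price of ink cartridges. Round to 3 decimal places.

-1.373

%ΔQ_x = (6258 − 5291)/[(5291+6258)/2] = 967/5774.5 ≈ 0.1675.
%ΔP_y = (29.65 − 33.5)/[(33.5+29.65)/2] ≈ -0.1219.
E_xy = 0.1675/-0.1219 ≈ -1.373.
E_xy < 0, so printers and ink cartridges are complements.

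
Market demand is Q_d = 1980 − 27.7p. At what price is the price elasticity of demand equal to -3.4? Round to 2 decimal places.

Set −bp/(a − bp) = −3.4 ⇒ bp = 3.4(a − bp) ⇒ bp(1+3.4) = 3.4·a.
p = 3.4·1980/(27.7·4.4) ≈ 55.23.

55.23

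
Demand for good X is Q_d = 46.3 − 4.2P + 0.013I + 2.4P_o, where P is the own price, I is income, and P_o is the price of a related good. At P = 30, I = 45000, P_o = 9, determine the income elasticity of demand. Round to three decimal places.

At the given point, Q_d = 46.3 − 4.2(30) + 0.013(45000) + 2.4(9) = 46.3 − 126 + 585 + 21.6 = 526.9.
∂Q_d/∂I = +0.013, so E_I = 0.013·(45000/526.9) ≈ 1.110.
E_I > 1: normal good (luxury).

1.110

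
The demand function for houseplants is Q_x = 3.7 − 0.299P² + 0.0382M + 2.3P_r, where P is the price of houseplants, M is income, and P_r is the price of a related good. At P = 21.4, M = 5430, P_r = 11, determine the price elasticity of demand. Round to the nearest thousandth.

Substituting, Q_x = 3.7 − 0.299(21.4)² + 0.0382(5430) + 2.3(11) = 3.7 − 136.93 + 207.426 + 25.3 = 99.496.
∂Q_x/∂P = −2·0.299·P = -12.7972, so E_p = -12.7972·(21.4/99.496) ≈ -2.752.
|E_p| > 1: demand is elastic.

-2.752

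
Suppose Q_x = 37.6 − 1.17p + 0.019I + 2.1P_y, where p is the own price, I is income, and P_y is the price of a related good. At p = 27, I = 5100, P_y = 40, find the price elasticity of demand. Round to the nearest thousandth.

Q_x = 37.6 − 1.17(27) + 0.019(5100) + 2.1(40) = 37.6 − 31.59 + 96.9 + 84 = 186.91.
∂Q_x/∂p = −1.17, so E_p = (−1.17)·(27/186.91) ≈ -0.169.
|E_p| < 1: demand is inelastic.

-0.169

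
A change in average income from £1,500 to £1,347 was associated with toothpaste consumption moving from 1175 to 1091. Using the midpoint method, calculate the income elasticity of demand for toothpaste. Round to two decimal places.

%ΔQ = (1091 − 1175)/[(1175+1091)/2] = -84/1133 ≈ -0.0741.
%ΔI = (1,347 − 1,500)/[(1,500+1,347)/2] = -153/1423.5 ≈ -0.1075.
E_I = %ΔQ/%ΔI ≈ 0.69.
E_I ∈ (0,1): normal good (necessity).

0.69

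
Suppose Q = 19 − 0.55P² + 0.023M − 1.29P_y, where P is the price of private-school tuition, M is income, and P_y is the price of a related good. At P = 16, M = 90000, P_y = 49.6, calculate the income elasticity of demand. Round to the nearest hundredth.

Q = 19 − 0.55(16)² + 0.023(90000) − 1.29(49.6) = 19 − 140.8 + 2070 − 63.984 = 1884.216.
∂Q/∂M = +0.023, so E_I = 0.023·(90000/1884.216) ≈ 1.10.
E_I > 1: normal good (luxury).

1.10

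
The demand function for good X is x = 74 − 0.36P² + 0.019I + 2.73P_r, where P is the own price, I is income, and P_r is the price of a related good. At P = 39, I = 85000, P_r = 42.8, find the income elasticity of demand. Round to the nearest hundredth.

1.28

Substituting, x = 74 − 0.36(39)² + 0.019(85000) + 2.73(42.8) = 74 − 547.56 + 1615 + 116.844 = 1258.284.
∂x/∂I = +0.019, so E_I = 0.019·(85000/1258.284) ≈ 1.28.
E_I > 1: normal good (luxury).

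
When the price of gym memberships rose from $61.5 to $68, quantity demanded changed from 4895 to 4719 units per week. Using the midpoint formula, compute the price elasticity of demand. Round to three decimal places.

-0.365

%Δq = (4719 − 4895)/[(4895 + 4719)/2] = -176/4807 ≈ -0.0366.
%ΔP = (68 − 61.5)/[(61.5 + 68)/2] = 6.5/64.75 ≈ 0.1004.
Arc elasticity E = %Δq/%ΔP ≈ -0.0366/0.1004 ≈ -0.365.
|E| < 1: demand is inelastic over this range.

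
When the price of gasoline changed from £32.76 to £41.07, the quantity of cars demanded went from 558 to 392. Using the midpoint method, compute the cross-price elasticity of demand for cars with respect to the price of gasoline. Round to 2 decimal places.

%ΔQ_x = (392 − 558)/[(558+392)/2] = -166/475 ≈ -0.3495.
%ΔP_y = (41.07 − 32.76)/[(32.76+41.07)/2] ≈ 0.2251.
E_xy = -0.3495/0.2251 ≈ -1.55.
E_xy < 0, so cars and gasoline are complements.

-1.55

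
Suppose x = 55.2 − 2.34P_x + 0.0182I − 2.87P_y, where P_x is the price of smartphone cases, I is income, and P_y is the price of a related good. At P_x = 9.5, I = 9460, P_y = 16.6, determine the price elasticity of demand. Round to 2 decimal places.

-0.14

At the given point, x = 55.2 − 2.34(9.5) + 0.0182(9460) − 2.87(16.6) = 55.2 − 22.23 + 172.172 − 47.642 = 157.5.
∂x/∂P_x = −2.34, so E_p = (−2.34)·(9.5/157.5) ≈ -0.14.
|E_p| < 1: demand is inelastic.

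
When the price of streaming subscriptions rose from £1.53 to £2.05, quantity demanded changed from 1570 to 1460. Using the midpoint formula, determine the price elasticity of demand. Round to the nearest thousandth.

-0.250

%Δq = (1460 − 1570)/[(1570 + 1460)/2] = -110/1515 ≈ -0.0726.
%ΔP = (2.05 − 1.53)/[(1.53 + 2.05)/2] = 0.52/1.79 ≈ 0.2905.
Arc elasticity E = %Δq/%ΔP ≈ -0.0726/0.2905 ≈ -0.250.
|E| < 1: demand is inelastic over this range.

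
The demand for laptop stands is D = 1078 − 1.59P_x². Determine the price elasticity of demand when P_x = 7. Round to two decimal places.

At P_x = 7, D = 1000.09.
dD/dP_x = −2·1.59·P_x = −22.26.
Point elasticity E = (dD/dP_x)·(P_x/D) = -22.26 × 7/1000.09 ≈ -0.16.
|E| < 1, so demand is inelastic at this price.

-0.16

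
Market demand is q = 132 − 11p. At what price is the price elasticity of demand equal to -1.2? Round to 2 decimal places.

6.55

Set −bp/(a − bp) = −1.2 ⇒ bp = 1.2(a − bp) ⇒ bp(1+1.2) = 1.2·a.
p = 1.2·132/(11·2.2) ≈ 6.55.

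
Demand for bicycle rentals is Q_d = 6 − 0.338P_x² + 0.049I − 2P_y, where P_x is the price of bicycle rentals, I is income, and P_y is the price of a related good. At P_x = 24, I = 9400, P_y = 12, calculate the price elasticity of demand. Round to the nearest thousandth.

Evaluating quantity at (P_x, I, P_y) gives Q_d = 6 − 0.338(24)² + 0.049(9400) − 2(12) = 6 − 194.688 + 460.6 − 24 = 247.912.
∂Q_d/∂P_x = −2·0.338·P_x = -16.224, so E_p = -16.224·(24/247.912) ≈ -1.571.
|E_p| > 1: demand is elastic.

-1.571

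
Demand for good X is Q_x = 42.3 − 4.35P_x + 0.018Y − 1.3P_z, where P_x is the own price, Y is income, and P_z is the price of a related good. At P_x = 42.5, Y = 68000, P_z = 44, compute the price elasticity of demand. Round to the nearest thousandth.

Substituting, Q_x = 42.3 − 4.35(42.5) + 0.018(68000) − 1.3(44) = 42.3 − 184.875 + 1224 − 57.2 = 1024.225.
∂Q_x/∂P_x = −4.35, so E_p = (−4.35)·(42.5/1024.225) ≈ -0.181.
|E_p| < 1: demand is inelastic.

-0.181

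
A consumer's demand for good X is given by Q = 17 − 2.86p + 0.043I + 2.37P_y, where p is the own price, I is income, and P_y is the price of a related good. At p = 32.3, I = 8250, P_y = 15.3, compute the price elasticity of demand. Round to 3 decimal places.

-0.293

At the given point, Q = 17 − 2.86(32.3) + 0.043(8250) + 2.37(15.3) = 17 − 92.378 + 354.75 + 36.261 = 315.633.
∂Q/∂p = −2.86, so E_p = (−2.86)·(32.3/315.633) ≈ -0.293.
|E_p| < 1: demand is inelastic.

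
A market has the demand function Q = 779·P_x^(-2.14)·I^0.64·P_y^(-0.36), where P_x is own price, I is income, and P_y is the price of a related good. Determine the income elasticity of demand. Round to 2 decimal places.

0.64

For a Cobb–Douglas (constant-elasticity) form Q = A·I^α·…, the elasticity with respect to I equals the exponent α at every point.
Here the exponent on I is 0.64, so the income elasticity of demand is 0.64.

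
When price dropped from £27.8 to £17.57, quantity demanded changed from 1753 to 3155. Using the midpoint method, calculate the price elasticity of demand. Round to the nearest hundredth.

-1.27

%Δq = (3155 − 1753)/[(1753 + 3155)/2] = 1402/2454 ≈ 0.5713.
%ΔP = (17.57 − 27.8)/[(27.8 + 17.57)/2] = -10.23/22.685 ≈ -0.4510.
Arc elasticity E = %Δq/%ΔP ≈ 0.5713/-0.4510 ≈ -1.27.
|E| > 1: demand is elastic over this range.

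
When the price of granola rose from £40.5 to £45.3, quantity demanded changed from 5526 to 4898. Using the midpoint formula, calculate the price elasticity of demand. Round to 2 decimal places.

-1.08

%ΔQ = (4898 − 5526)/[(5526 + 4898)/2] = -628/5212 ≈ -0.1205.
%Δp = (45.3 − 40.5)/[(40.5 + 45.3)/2] = 4.8/42.9 ≈ 0.1119.
Arc elasticity E = %ΔQ/%Δp ≈ -0.1205/0.1119 ≈ -1.08.
|E| > 1: demand is elastic over this range.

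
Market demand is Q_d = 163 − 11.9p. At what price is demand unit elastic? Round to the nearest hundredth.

For linear demand Q_d = a − bp, E = −bp/(a − bp). |E| = 1 ⇒ bp = a − bp ⇒ p = a/(2b).
p = 163/(2·11.9) ≈ 6.85.

6.85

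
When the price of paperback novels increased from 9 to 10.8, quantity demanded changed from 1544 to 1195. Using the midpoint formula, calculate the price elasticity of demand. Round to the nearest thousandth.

%Δq = (1195 − 1544)/[(1544 + 1195)/2] = -349/1369.5 ≈ -0.2548.
%ΔP = (10.8 − 9)/[(9 + 10.8)/2] = 1.8/9.9 ≈ 0.1818.
Arc elasticity E = %Δq/%ΔP ≈ -0.2548/0.1818 ≈ -1.402.
|E| > 1: demand is elastic over this range.

-1.402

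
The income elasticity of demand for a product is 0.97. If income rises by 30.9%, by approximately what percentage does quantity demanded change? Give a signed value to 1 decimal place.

%ΔQ ≈ E × %ΔI = (0.97) × (30.9%) ≈ 30.0%.

30.0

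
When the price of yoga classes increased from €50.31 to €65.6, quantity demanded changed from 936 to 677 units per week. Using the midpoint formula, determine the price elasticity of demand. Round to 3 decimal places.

%Δq = (677 − 936)/[(936 + 677)/2] = -259/806.5 ≈ -0.3211.
%ΔP = (65.6 − 50.31)/[(50.31 + 65.6)/2] = 15.29/57.955 ≈ 0.2638.
Arc elasticity E = %Δq/%ΔP ≈ -0.3211/0.2638 ≈ -1.217.
|E| > 1: demand is elastic over this range.

-1.217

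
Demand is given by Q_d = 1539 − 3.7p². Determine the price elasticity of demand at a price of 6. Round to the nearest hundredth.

At p = 6, Q_d = 1405.8.
dQ_d/dp = −2·3.7·p = −44.4.
Point elasticity E = (dQ_d/dp)·(p/Q_d) = -44.4 × 6/1405.8 ≈ -0.19.
|E| < 1, so demand is inelastic at this price.

-0.19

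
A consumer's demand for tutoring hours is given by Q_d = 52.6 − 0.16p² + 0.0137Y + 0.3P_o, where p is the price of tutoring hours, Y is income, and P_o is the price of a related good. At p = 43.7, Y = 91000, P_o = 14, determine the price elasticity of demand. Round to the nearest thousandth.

Evaluating quantity at (p, Y, P_o) gives Q_d = 52.6 − 0.16(43.7)² + 0.0137(91000) + 0.3(14) = 52.6 − 305.5504 + 1246.7 + 4.2 = 997.9496.
∂Q_d/∂p = −2·0.16·p = -13.984, so E_p = -13.984·(43.7/997.9496) ≈ -0.612.
|E_p| < 1: demand is inelastic.

-0.612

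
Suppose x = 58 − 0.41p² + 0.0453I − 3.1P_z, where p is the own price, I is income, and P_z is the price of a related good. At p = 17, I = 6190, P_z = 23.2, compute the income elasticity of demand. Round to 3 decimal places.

At the given point, x = 58 − 0.41(17)² + 0.0453(6190) − 3.1(23.2) = 58 − 118.49 + 280.407 − 71.92 = 147.997.
∂x/∂I = +0.0453, so E_I = 0.0453·(6190/147.997) ≈ 1.895.
E_I > 1: normal good (luxury).

1.895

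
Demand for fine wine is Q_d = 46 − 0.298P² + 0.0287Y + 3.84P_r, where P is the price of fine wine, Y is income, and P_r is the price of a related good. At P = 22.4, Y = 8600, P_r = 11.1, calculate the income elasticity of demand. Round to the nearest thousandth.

1.328

First evaluate Q_d: 46 − 0.298(22.4)² + 0.0287(8600) + 3.84(11.1) = 46 − 149.5245 + 246.82 + 42.624 = 185.9195.
∂Q_d/∂Y = +0.0287, so E_I = 0.0287·(8600/185.9195) ≈ 1.328.
E_I > 1: normal good (luxury).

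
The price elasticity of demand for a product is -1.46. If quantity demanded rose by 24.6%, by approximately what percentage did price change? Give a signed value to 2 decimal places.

-16.85

%ΔQ ≈ E × %ΔP ⇒ %ΔP = %ΔQ / E = (24.6%)/(-1.46) ≈ -16.85%.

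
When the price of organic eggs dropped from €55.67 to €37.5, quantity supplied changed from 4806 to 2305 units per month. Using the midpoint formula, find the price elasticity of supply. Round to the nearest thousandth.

%Δq = (2305 − 4806)/[(4806 + 2305)/2] = -2501/3555.5 ≈ -0.7034.
%ΔP = (37.5 − 55.67)/[(55.67 + 37.5)/2] = -18.17/46.585 ≈ -0.3900.
Arc elasticity E = %Δq/%ΔP ≈ -0.7034/-0.3900 ≈ 1.803.
|E| > 1: supply is elastic over this range.

1.803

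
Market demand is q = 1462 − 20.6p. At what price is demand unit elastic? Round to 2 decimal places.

For linear demand q = a − bp, E = −bp/(a − bp). |E| = 1 ⇒ bp = a − bp ⇒ p = a/(2b).
p = 1462/(2·20.6) ≈ 35.49.

35.49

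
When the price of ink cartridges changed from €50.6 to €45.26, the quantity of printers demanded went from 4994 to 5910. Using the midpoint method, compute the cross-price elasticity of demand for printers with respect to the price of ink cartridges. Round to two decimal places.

%ΔQ_x = (5910 − 4994)/[(4994+5910)/2] = 916/5452 ≈ 0.1680.
%ΔP_y = (45.26 − 50.6)/[(50.6+45.26)/2] ≈ -0.1114.
E_xy = 0.1680/-0.1114 ≈ -1.51.
E_xy < 0, so printers and ink cartridges are complements.

-1.51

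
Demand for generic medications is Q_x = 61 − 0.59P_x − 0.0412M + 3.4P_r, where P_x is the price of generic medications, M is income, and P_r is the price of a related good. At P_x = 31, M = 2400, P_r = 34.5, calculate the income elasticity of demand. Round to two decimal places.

-1.62

First evaluate Q_x: 61 − 0.59(31) − 0.0412(2400) + 3.4(34.5) = 61 − 18.29 − 98.88 + 117.3 = 61.13.
∂Q_x/∂M = −0.0412, so E_I = -0.0412·(2400/61.13) ≈ -1.62.
E_I < 0: inferior good.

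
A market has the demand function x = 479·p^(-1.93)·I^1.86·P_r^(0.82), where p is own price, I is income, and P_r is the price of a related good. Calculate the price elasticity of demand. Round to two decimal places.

-1.93

For a Cobb–Douglas (constant-elasticity) form x = A·p^α·…, the elasticity with respect to p equals the exponent α at every point.
Here the exponent on p is -1.93, so the price elasticity of demand is -1.93.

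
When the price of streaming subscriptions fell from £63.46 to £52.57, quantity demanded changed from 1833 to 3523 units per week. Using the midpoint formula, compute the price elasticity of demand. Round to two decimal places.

%Δq = (3523 − 1833)/[(1833 + 3523)/2] = 1690/2678 ≈ 0.6311.
%ΔP = (52.57 − 63.46)/[(63.46 + 52.57)/2] = -10.89/58.015 ≈ -0.1877.
Arc elasticity E = %Δq/%ΔP ≈ 0.6311/-0.1877 ≈ -3.36.
|E| > 1: demand is elastic over this range.

-3.36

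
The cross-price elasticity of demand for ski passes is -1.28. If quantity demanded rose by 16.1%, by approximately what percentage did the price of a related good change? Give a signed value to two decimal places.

-12.58

%ΔQ ≈ E × %ΔP_y ⇒ %ΔP_y = %ΔQ / E = (16.1%)/(-1.28) ≈ -12.58%.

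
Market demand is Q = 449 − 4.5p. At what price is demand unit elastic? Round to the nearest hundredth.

49.89

For linear demand Q = a − bp, E = −bp/(a − bp). |E| = 1 ⇒ bp = a − bp ⇒ p = a/(2b).
p = 449/(2·4.5) ≈ 49.89.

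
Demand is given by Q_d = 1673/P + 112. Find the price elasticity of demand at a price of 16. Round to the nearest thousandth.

At P = 16, Q_d = 216.5625.
dQ_d/dP = −1673/P² = −6.5352.
Point elasticity E = (dQ_d/dP)·(P/Q_d) = -6.5352 × 16/216.5625 ≈ -0.483.
|E| < 1, so demand is inelastic at this price.

-0.483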